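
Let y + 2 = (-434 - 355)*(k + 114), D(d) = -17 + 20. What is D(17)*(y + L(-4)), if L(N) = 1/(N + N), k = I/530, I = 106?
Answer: -10812711/40 ≈ -2.7032e+5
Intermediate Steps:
k = ⅕ (k = 106/530 = 106*(1/530) = ⅕ ≈ 0.20000)
L(N) = 1/(2*N)
D(d) = 3
y = -450529/5 (y = -2 + (-434 - 355)*(⅕ + 114) = -2 - 789*571/5 = -2 - 450519/5 = -450529/5 ≈ -90106.)
D(17)*(y + L(-4)) = 3*(-450529/5 + (½)/(-4)) = 3*(-450529/5 + (½)*(-¼)) = 3*(-450529/5 - ⅛) = 3*(-3604237/40) = -10812711/40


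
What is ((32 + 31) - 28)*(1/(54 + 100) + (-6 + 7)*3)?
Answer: 2315/22 ≈ 105.23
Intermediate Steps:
((32 + 31) - 28)*(1/(54 + 100) + (-6 + 7)*3) = (63 - 28)*(1/154 + 1*3) = 35*(1/154 + 3) = 35*(463/154) = 2315/22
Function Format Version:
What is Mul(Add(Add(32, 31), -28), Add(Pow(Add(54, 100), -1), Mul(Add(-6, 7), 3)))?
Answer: Rational(2315, 22) ≈ 105.23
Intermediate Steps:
Mul(Add(Add(32, 31), -28), Add(Pow(Add(54, 100), -1), Mul(Add(-6, 7), 3))) = Mul(Add(63, -28), Add(Pow(154, -1), Mul(1, 3))) = Mul(35, Add(Rational(1, 154), 3)) = Mul(35, Rational(463, 154)) = Rational(2315, 22)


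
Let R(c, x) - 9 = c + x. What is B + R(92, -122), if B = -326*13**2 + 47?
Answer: -55068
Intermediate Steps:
R(c, x) = 9 + c + x (R(c, x) = 9 + (c + x) = 9 + c + x)
B = -55047 (B = -326*169 + 47 = -55094 + 47 = -55047)
B + R(92, -122) = -55047 + (9 + 92 - 122) = -55047 - 21 = -55068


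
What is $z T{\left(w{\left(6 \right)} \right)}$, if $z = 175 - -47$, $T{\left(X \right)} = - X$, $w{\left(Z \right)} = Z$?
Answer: $-1332$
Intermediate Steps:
$z = 222$ ($z = 175 + 47 = 222$)
$z T{\left(w{\left(6 \right)} \right)} = 222 \left(\left(-1\right) 6\right) = 222 \left(-6\right) = -1332$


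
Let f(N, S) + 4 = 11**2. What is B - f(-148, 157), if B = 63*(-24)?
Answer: -1629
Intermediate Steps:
f(N, S) = 117 (f(N, S) = -4 + 11**2 = -4 + 121 = 117)
B = -1512
B - f(-148, 157) = -1512 - 1*117 = -1512 - 117 = -1629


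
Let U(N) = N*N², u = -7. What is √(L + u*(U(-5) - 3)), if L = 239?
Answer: √1135 ≈ 33.690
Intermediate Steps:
U(N) = N³
√(L + u*(U(-5) - 3)) = √(239 - 7*((-5)³ - 3)) = √(239 - 7*(-125 - 3)) = √(239 - 7*(-128)) = √(239 + 896) = √1135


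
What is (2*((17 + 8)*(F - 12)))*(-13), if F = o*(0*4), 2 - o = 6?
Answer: 7800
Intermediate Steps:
o = -4 (o = 2 - 1*6 = 2 - 6 = -4)
F = 0 (F = -0*4 = -4*0 = 0)
(2*((17 + 8)*(F - 12)))*(-13) = (2*((17 + 8)*(0 - 12)))*(-13) = (2*(25*(-12)))*(-13) = (2*(-300))*(-13) = -600*(-13) = 7800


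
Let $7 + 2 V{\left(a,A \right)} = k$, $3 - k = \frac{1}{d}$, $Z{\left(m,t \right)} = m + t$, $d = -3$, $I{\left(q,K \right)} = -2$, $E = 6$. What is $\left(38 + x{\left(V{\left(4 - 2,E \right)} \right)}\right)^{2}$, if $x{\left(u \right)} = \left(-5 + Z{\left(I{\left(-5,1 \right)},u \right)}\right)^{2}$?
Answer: $\frac{17447329}{1296} \approx 13462.0$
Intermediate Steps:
$k = \frac{10}{3}$ ($k = 3 - \frac{1}{-3} = 3 - - \frac{1}{3} = 3 + \frac{1}{3} = \frac{10}{3} \approx 3.3333$)
$V{\left(a,A \right)} = - \frac{11}{6}$ ($V{\left(a,A \right)} = - \frac{7}{2} + \frac{1}{2} \cdot \frac{10}{3} = - \frac{7}{2} + \frac{5}{3} = - \frac{11}{6}$)
$x{\left(u \right)} = \left(-7 + u\right)^{2}$ ($x{\left(u \right)} = \left(-5 + \left(-2 + u\right)\right)^{2} = \left(-7 + u\right)^{2}$)
$\left(38 + x{\left(V{\left(4 - 2,E \right)} \right)}\right)^{2} = \left(38 + \left(-7 - \frac{11}{6}\right)^{2}\right)^{2} = \left(38 + \left(- \frac{53}{6}\right)^{2}\right)^{2} = \left(38 + \frac{2809}{36}\right)^{2} = \left(\frac{4177}{36}\right)^{2} = \frac{17447329}{1296}$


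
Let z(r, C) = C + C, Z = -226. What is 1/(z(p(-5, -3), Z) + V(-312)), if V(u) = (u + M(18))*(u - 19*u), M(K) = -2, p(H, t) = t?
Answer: -1/1763876 ≈ -5.6693e-7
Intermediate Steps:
V(u) = -18*u*(-2 + u) (V(u) = (u - 2)*(u - 19*u) = (-2 + u)*(-18*u) = -18*u*(-2 + u))
z(r, C) = 2*C
1/(z(p(-5, -3), Z) + V(-312)) = 1/(2*(-226) + 18*(-312)*(2 - 1*(-312))) = 1/(-452 + 18*(-312)*(2 + 312)) = 1/(-452 + 18*(-312)*314) = 1/(-452 - 1763424) = 1/(-1763876) = -1/1763876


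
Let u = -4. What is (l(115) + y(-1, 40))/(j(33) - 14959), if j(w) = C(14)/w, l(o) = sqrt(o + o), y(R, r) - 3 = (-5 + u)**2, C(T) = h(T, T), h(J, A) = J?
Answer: -396/70519 - 33*sqrt(230)/493633 ≈ -0.0066294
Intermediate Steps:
C(T) = T
y(R, r) = 84 (y(R, r) = 3 + (-5 - 4)**2 = 3 + (-9)**2 = 3 + 81 = 84)
l(o) = sqrt(2)*sqrt(o) (l(o) = sqrt(2*o) = sqrt(2)*sqrt(o))
j(w) = 14/w
(l(115) + y(-1, 40))/(j(33) - 14959) = (sqrt(2)*sqrt(115) + 84)/(14/33 - 14959) = (sqrt(230) + 84)/(14*(1/33) - 14959) = (84 + sqrt(230))/(14/33 - 14959) = (84 + sqrt(230))/(-493633/33) = (84 + sqrt(230))*(-33/493633) = -396/70519 - 33*sqrt(230)/493633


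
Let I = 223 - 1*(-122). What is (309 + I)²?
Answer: 427716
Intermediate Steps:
I = 345 (I = 223 + 122 = 345)
(309 + I)² = (309 + 345)² = 654² = 427716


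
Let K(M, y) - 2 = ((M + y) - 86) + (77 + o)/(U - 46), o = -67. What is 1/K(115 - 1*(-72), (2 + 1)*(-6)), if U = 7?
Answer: 39/3305 ≈ 0.011800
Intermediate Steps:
K(M, y) = -3286/39 + M + y (K(M, y) = 2 + (((M + y) - 86) + (77 - 67)/(7 - 46)) = 2 + ((-86 + M + y) + 10/(-39)) = 2 + ((-86 + M + y) + 10*(-1/39)) = 2 + ((-86 + M + y) - 10/39) = 2 + (-3364/39 + M + y) = -3286/39 + M + y)
1/K(115 - 1*(-72), (2 + 1)*(-6)) = 1/(-3286/39 + (115 - 1*(-72)) + (2 + 1)*(-6)) = 1/(-3286/39 + (115 + 72) + 3*(-6)) = 1/(-3286/39 + 187 - 18) = 1/(3305/39) = 39/3305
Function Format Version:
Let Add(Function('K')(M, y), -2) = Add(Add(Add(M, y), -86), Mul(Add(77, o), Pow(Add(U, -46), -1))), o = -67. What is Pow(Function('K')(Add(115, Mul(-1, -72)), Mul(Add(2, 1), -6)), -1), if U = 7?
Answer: Rational(39, 3305) ≈ 0.011800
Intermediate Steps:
Function('K')(M, y) = Add(Rational(-3286, 39), M, y) (Function('K')(M, y) = Add(2, Add(Add(Add(M, y), -86), Mul(Add(77, -67), Pow(Add(7, -46), -1)))) = Add(2, Add(Add(-86, M, y), Mul(10, Pow(-39, -1)))) = Add(2, Add(Add(-86, M, y), Mul(10, Rational(-1, 39)))) = Add(2, Add(Add(-86, M, y), Rational(-10, 39))) = Add(2, Add(Rational(-3364, 39), M, y)) = Add(Rational(-3286, 39), M, y))
Pow(Function('K')(Add(115, Mul(-1, -72)), Mul(Add(2, 1), -6)), -1) = Pow(Add(Rational(-3286, 39), Add(115, Mul(-1, -72)), Mul(Add(2, 1), -6)), -1) = Pow(Add(Rational(-3286, 39), Add(115, 72), Mul(3, -6)), -1) = Pow(Add(Rational(-3286, 39), 187, -18), -1) = Pow(Rational(3305, 39), -1) = Rational(39, 3305)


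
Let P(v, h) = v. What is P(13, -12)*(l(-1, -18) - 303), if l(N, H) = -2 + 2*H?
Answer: -4433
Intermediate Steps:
P(13, -12)*(l(-1, -18) - 303) = 13*((-2 + 2*(-18)) - 303) = 13*((-2 - 36) - 303) = 13*(-38 - 303) = 13*(-341) = -4433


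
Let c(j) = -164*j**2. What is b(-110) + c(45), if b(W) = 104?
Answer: -331996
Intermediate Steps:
b(-110) + c(45) = 104 - 164*45**2 = 104 - 164*2025 = 104 - 332100 = -331996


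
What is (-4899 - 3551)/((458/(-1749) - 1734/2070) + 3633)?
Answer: -283265125/121750383 ≈ -2.3266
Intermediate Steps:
(-4899 - 3551)/((458/(-1749) - 1734/2070) + 3633) = -8450/((458*(-1/1749) - 1734*1/2070) + 3633) = -8450/((-458/1749 - 289/345) + 3633) = -8450/(-73719/67045 + 3633) = -8450/243500766/67045 = -8450*67045/243500766 = -283265125/121750383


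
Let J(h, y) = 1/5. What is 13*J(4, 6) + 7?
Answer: 48/5 ≈ 9.6000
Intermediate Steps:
J(h, y) = 1/5
13*J(4, 6) + 7 = 13*(1/5) + 7 = 13/5 + 7 = 48/5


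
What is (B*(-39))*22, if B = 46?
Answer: -39468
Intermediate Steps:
(B*(-39))*22 = (46*(-39))*22 = -1794*22 = -39468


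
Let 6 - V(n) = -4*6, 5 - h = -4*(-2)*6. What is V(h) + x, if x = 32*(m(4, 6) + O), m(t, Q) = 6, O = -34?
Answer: -866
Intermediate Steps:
x = -896 (x = 32*(6 - 34) = 32*(-28) = -896)
h = -43 (h = 5 - (-4*(-2))*6 = 5 - 8*6 = 5 - 1*48 = 5 - 48 = -43)
V(n) = 30 (V(n) = 6 - (-4)*6 = 6 - 1*(-24) = 6 + 24 = 30)
V(h) + x = 30 - 896 = -866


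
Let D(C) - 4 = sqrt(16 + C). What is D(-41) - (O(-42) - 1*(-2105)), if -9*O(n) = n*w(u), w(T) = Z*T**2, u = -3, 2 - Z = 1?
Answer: -2143 + 5*I ≈ -2143.0 + 5.0*I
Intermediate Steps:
Z = 1 (Z = 2 - 1*1 = 2 - 1 = 1)
w(T) = T**2 (w(T) = 1*T**2 = T**2)
D(C) = 4 + sqrt(16 + C)
O(n) = -n (O(n) = -n*(-3)**2/9 = -n*9/9 = -n)
D(-41) - (O(-42) - 1*(-2105)) = (4 + sqrt(16 - 41)) - (-1*(-42) - 1*(-2105)) = (4 + sqrt(-25)) - (42 + 2105) = (4 + 5*I) - 1*2147 = (4 + 5*I) - 2147 = -2143 + 5*I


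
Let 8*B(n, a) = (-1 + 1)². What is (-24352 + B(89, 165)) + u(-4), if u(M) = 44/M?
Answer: -24363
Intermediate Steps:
B(n, a) = 0 (B(n, a) = (-1 + 1)²/8 = (⅛)*0² = (⅛)*0 = 0)
(-24352 + B(89, 165)) + u(-4) = (-24352 + 0) + 44/(-4) = -24352 + 44*(-¼) = -24352 - 11 = -24363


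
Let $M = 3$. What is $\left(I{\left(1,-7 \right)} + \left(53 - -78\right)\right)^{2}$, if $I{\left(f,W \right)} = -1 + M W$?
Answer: $11881$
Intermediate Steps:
$I{\left(f,W \right)} = -1 + 3 W$
$\left(I{\left(1,-7 \right)} + \left(53 - -78\right)\right)^{2} = \left(\left(-1 + 3 \left(-7\right)\right) + \left(53 - -78\right)\right)^{2} = \left(\left(-1 - 21\right) + \left(53 + 78\right)\right)^{2} = \left(-22 + 131\right)^{2} = 109^{2} = 11881$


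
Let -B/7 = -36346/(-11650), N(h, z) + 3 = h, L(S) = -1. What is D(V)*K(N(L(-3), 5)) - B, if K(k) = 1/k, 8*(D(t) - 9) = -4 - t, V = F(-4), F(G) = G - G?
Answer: 918663/46600 ≈ 19.714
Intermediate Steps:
F(G) = 0
N(h, z) = -3 + h
V = 0
D(t) = 17/2 - t/8 (D(t) = 9 + (-4 - t)/8 = 9 + (-½ - t/8) = 17/2 - t/8)
B = -127211/5825 (B = -(-254422)/(-11650) = -(-254422)*(-1)/11650 = -7*18173/5825 = -127211/5825 ≈ -21.839)
D(V)*K(N(L(-3), 5)) - B = (17/2 - ⅛*0)/(-3 - 1) - 1*(-127211/5825) = (17/2 + 0)/(-4) + 127211/5825 = (17/2)*(-¼) + 127211/5825 = -17/8 + 127211/5825 = 918663/46600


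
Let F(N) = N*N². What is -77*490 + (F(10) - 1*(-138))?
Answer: -36592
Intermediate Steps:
F(N) = N³
-77*490 + (F(10) - 1*(-138)) = -77*490 + (10³ - 1*(-138)) = -37730 + (1000 + 138) = -37730 + 1138 = -36592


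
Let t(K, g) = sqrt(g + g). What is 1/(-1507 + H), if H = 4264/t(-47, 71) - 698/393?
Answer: -16545055947/23558712295919 - 329285268*sqrt(142)/23558712295919 ≈ -0.00086885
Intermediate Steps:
t(K, g) = sqrt(2)*sqrt(g) (t(K, g) = sqrt(2*g) = sqrt(2)*sqrt(g))
H = -698/393 + 2132*sqrt(142)/71 (H = 4264/((sqrt(2)*sqrt(71))) - 698/393 = 4264/(sqrt(142)) - 698*1/393 = 4264*(sqrt(142)/142) - 698/393 = 2132*sqrt(142)/71 - 698/393 = -698/393 + 2132*sqrt(142)/71 ≈ 356.05)
1/(-1507 + H) = 1/(-1507 + (-698/393 + 2132*sqrt(142)/71)) = 1/(-592949/393 + 2132*sqrt(142)/71)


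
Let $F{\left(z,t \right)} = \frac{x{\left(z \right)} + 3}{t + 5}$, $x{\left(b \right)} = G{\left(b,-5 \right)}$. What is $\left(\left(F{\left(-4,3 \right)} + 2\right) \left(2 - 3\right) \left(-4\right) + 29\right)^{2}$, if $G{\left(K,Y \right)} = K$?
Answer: $\frac{5329}{4} \approx 1332.3$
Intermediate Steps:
$x{\left(b \right)} = b$
$F{\left(z,t \right)} = \frac{3 + z}{5 + t}$ ($F{\left(z,t \right)} = \frac{z + 3}{t + 5} = \frac{3 + z}{5 + t}$)
$\left(\left(F{\left(-4,3 \right)} + 2\right) \left(2 - 3\right) \left(-4\right) + 29\right)^{2} = \left(\left(\frac{3 - 4}{5 + 3} + 2\right) \left(2 - 3\right) \left(-4\right) + 29\right)^{2} = \left(\left(\frac{1}{8} \left(-1\right) + 2\right) \left(-1\right) \left(-4\right) + 29\right)^{2} = \left(\left(- \frac{1}{8} + 2\right) \left(-1\right) \left(-4\right) + 29\right)^{2} = \left(\frac{15}{8} \left(-1\right) \left(-4\right) + 29\right)^{2} = \left(\left(- \frac{15}{8}\right) \left(-4\right) + 29\right)^{2} = \left(\frac{15}{2} + 29\right)^{2} = \left(\frac{73}{2}\right)^{2} = \frac{5329}{4}$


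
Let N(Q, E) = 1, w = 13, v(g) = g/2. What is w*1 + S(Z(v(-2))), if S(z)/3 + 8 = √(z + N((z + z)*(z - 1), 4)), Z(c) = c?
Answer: -11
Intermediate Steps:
v(g) = g/2 (v(g) = g*(½) = g/2)
S(z) = -24 + 3*√(1 + z) (S(z) = -24 + 3*√(z + 1) = -24 + 3*√(1 + z))
w*1 + S(Z(v(-2))) = 13*1 + (-24 + 3*√(1 + (½)*(-2))) = 13 + (-24 + 3*√(1 - 1)) = 13 + (-24 + 3*√0) = 13 + (-24 + 3*0) = 13 + (-24 + 0) = 13 - 24 = -11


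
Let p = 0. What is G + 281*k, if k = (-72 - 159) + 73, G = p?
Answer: -44398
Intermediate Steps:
G = 0
k = -158 (k = -231 + 73 = -158)
G + 281*k = 0 + 281*(-158) = 0 - 44398 = -44398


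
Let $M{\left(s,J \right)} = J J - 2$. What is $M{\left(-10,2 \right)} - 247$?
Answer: $-245$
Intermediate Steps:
$M{\left(s,J \right)} = -2 + J^{2}$ ($M{\left(s,J \right)} = J^{2} - 2 = -2 + J^{2}$)
$M{\left(-10,2 \right)} - 247 = \left(-2 + 2^{2}\right) - 247 = \left(-2 + 4\right) - 247 = 2 - 247 = -245$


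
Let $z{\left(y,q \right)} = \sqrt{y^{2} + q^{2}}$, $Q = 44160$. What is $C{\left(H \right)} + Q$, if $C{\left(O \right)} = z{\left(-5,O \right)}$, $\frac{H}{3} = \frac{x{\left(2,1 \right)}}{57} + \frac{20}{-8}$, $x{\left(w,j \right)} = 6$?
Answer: $44160 + \frac{\sqrt{110629}}{38} \approx 44169.0$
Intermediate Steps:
$H = - \frac{273}{38}$ ($H = 3 \left(\frac{6}{57} + \frac{20}{-8}\right) = 3 \left(6 \cdot \frac{1}{57} + 20 \left(- \frac{1}{8}\right)\right) = 3 \left(\frac{2}{19} - \frac{5}{2}\right) = 3 \left(- \frac{91}{38}\right) = - \frac{273}{38} \approx -7.1842$)
$z{\left(y,q \right)} = \sqrt{q^{2} + y^{2}}$
$C{\left(O \right)} = \sqrt{25 + O^{2}}$ ($C{\left(O \right)} = \sqrt{O^{2} + \left(-5\right)^{2}} = \sqrt{O^{2} + 25} = \sqrt{25 + O^{2}}$)
$C{\left(H \right)} + Q = \sqrt{25 + \left(- \frac{273}{38}\right)^{2}} + 44160 = \sqrt{25 + \frac{74529}{1444}} + 44160 = \sqrt{\frac{110629}{1444}} + 44160 = \frac{\sqrt{110629}}{38} + 44160 = 44160 + \frac{\sqrt{110629}}{38}$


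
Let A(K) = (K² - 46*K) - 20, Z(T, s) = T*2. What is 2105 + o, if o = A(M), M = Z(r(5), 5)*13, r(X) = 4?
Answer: 8117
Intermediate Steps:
Z(T, s) = 2*T
M = 104 (M = (2*4)*13 = 8*13 = 104)
A(K) = -20 + K² - 46*K
o = 6012 (o = -20 + 104² - 46*104 = -20 + 10816 - 4784 = 6012)
2105 + o = 2105 + 6012 = 8117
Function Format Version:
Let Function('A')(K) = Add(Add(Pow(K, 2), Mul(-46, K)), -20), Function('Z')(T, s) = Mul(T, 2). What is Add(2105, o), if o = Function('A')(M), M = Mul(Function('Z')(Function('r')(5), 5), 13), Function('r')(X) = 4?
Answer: 8117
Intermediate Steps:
Function('Z')(T, s) = Mul(2, T)
M = 104 (M = Mul(Mul(2, 4), 13) = Mul(8, 13) = 104)
Function('A')(K) = Add(-20, Pow(K, 2), Mul(-46, K))
o = 6012 (o = Add(-20, Pow(104, 2), Mul(-46, 104)) = Add(-20, 10816, -4784) = 6012)
Add(2105, o) = Add(2105, 6012) = 8117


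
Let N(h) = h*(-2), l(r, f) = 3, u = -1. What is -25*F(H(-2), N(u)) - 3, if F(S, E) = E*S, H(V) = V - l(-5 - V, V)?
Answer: 247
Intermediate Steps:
N(h) = -2*h
H(V) = -3 + V (H(V) = V - 1*3 = V - 3 = -3 + V)
-25*F(H(-2), N(u)) - 3 = -25*(-2*(-1))*(-3 - 2) - 3 = -50*(-5) - 3 = -25*(-10) - 3 = 250 - 3 = 247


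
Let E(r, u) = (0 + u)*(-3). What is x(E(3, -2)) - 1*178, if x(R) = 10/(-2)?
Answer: -183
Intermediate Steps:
E(r, u) = -3*u (E(r, u) = u*(-3) = -3*u)
x(R) = -5 (x(R) = 10*(-½) = -5)
x(E(3, -2)) - 1*178 = -5 - 1*178 = -5 - 178 = -183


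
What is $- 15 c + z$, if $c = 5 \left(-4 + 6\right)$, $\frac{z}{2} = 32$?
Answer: $-86$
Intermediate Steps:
$z = 64$ ($z = 2 \cdot 32 = 64$)
$c = 10$ ($c = 5 \cdot 2 = 10$)
$- 15 c + z = \left(-15\right) 10 + 64 = -150 + 64 = -86$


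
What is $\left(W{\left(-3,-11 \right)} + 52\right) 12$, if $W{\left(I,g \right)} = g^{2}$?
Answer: $2076$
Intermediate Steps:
$\left(W{\left(-3,-11 \right)} + 52\right) 12 = \left(\left(-11\right)^{2} + 52\right) 12 = \left(121 + 52\right) 12 = 173 \cdot 12 = 2076$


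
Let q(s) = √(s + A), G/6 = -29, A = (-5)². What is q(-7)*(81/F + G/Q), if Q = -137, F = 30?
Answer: 16317*√2/1370 ≈ 16.844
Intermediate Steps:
A = 25
G = -174 (G = 6*(-29) = -174)
q(s) = √(25 + s) (q(s) = √(s + 25) = √(25 + s))
q(-7)*(81/F + G/Q) = √(25 - 7)*(81/30 - 174/(-137)) = √18*(81*(1/30) - 174*(-1/137)) = (3*√2)*(27/10 + 174/137) = (3*√2)*(5439/1370) = 16317*√2/1370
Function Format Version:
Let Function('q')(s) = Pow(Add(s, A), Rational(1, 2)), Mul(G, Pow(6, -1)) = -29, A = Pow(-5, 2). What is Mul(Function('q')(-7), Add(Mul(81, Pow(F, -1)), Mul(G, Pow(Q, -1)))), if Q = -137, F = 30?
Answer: Mul(Rational(16317, 1370), Pow(2, Rational(1, 2))) ≈ 16.844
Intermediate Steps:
A = 25
G = -174 (G = Mul(6, -29) = -174)
Function('q')(s) = Pow(Add(25, s), Rational(1, 2)) (Function('q')(s) = Pow(Add(s, 25), Rational(1, 2)) = Pow(Add(25, s), Rational(1, 2)))
Mul(Function('q')(-7), Add(Mul(81, Pow(F, -1)), Mul(G, Pow(Q, -1)))) = Mul(Pow(Add(25, -7), Rational(1, 2)), Add(Mul(81, Pow(30, -1)), Mul(-174, Pow(-137, -1)))) = Mul(Pow(18, Rational(1, 2)), Add(Mul(81, Rational(1, 30)), Mul(-174, Rational(-1, 137)))) = Mul(Mul(3, Pow(2, Rational(1, 2))), Add(Rational(27, 10), Rational(174, 137))) = Mul(Mul(3, Pow(2, Rational(1, 2))), Rational(5439, 1370)) = Mul(Rational(16317, 1370), Pow(2, Rational(1, 2)))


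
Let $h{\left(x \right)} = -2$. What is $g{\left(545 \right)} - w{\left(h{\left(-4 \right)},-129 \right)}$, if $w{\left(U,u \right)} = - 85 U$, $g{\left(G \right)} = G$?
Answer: $375$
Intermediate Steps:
$g{\left(545 \right)} - w{\left(h{\left(-4 \right)},-129 \right)} = 545 - \left(-85\right) \left(-2\right) = 545 - 170 = 375$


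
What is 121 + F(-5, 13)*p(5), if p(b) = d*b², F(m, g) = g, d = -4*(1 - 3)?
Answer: 2721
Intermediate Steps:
d = 8 (d = -4*(-2) = 8)
p(b) = 8*b²
121 + F(-5, 13)*p(5) = 121 + 13*(8*5²) = 121 + 13*(8*25) = 121 + 13*200 = 121 + 2600 = 2721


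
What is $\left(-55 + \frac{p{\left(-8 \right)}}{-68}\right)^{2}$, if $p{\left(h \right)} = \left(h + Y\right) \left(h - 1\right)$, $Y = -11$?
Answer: $\frac{15295921}{4624} \approx 3307.9$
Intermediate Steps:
$p{\left(h \right)} = \left(-1 + h\right) \left(-11 + h\right)$ ($p{\left(h \right)} = \left(h - 11\right) \left(h - 1\right) = \left(-11 + h\right) \left(-1 + h\right) = \left(-1 + h\right) \left(-11 + h\right)$)
$\left(-55 + \frac{p{\left(-8 \right)}}{-68}\right)^{2} = \left(-55 + \frac{11 + \left(-8\right)^{2} - -96}{-68}\right)^{2} = \left(-55 + \left(11 + 64 + 96\right) \left(- \frac{1}{68}\right)\right)^{2} = \left(-55 + 171 \left(- \frac{1}{68}\right)\right)^{2} = \left(-55 - \frac{171}{68}\right)^{2} = \left(- \frac{3911}{68}\right)^{2} = \frac{15295921}{4624}$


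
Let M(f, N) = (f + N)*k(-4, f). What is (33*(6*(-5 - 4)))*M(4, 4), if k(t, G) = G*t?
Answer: 228096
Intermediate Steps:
M(f, N) = -4*f*(N + f) (M(f, N) = (f + N)*(f*(-4)) = (N + f)*(-4*f) = -4*f*(N + f))
(33*(6*(-5 - 4)))*M(4, 4) = (33*(6*(-5 - 4)))*(-4*4*(4 + 4)) = (33*(6*(-9)))*(-4*4*8) = (33*(-54))*(-128) = -1782*(-128) = 228096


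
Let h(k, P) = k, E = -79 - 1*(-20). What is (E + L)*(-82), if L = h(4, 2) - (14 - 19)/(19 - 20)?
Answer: 4920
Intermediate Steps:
E = -59 (E = -79 + 20 = -59)
L = -1 (L = 4 - (14 - 19)/(19 - 20) = 4 - (-5)/(-1) = 4 - (-5)*(-1) = 4 - 1*5 = 4 - 5 = -1)
(E + L)*(-82) = (-59 - 1)*(-82) = -60*(-82) = 4920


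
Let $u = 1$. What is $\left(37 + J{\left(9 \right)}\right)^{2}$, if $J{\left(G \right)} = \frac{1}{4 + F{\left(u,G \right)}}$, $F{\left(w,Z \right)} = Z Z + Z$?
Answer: $\frac{12103441}{8836} \approx 1369.8$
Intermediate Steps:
$F{\left(w,Z \right)} = Z + Z^{2}$ ($F{\left(w,Z \right)} = Z^{2} + Z = Z + Z^{2}$)
$J{\left(G \right)} = \frac{1}{4 + G \left(1 + G\right)}$
$\left(37 + J{\left(9 \right)}\right)^{2} = \left(37 + \frac{1}{4 + 9 \left(1 + 9\right)}\right)^{2} = \left(37 + \frac{1}{4 + 9 \cdot 10}\right)^{2} = \left(37 + \frac{1}{4 + 90}\right)^{2} = \left(37 + \frac{1}{94}\right)^{2} = \left(\frac{3479}{94}\right)^{2} = \frac{12103441}{8836}$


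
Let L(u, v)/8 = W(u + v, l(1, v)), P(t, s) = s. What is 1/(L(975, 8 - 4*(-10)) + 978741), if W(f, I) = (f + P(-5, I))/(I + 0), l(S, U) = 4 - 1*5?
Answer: 1/970565 ≈ 1.0303e-6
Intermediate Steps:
l(S, U) = -1 (l(S, U) = 4 - 5 = -1)
W(f, I) = (I + f)/I (W(f, I) = (f + I)/(I + 0) = (I + f)/I)
L(u, v) = 8 - 8*u - 8*v (L(u, v) = 8*((-1 + (u + v))/(-1)) = 8*(-(-1 + u + v)) = 8*(1 - u - v) = 8 - 8*u - 8*v)
1/(L(975, 8 - 4*(-10)) + 978741) = 1/((8 - 8*975 - 8*(8 - 4*(-10))) + 978741) = 1/((8 - 7800 - 8*(8 + 40)) + 978741) = 1/((8 - 7800 - 8*48) + 978741) = 1/((8 - 7800 - 384) + 978741) = 1/(-8176 + 978741) = 1/970565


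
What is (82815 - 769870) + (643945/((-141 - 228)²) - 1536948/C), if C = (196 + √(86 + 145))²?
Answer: -2783918435335219634/4051746281025 + 12295584*√231/29757025 ≈ -6.8709e+5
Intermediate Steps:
C = (196 + √231)² ≈ 44605.
(82815 - 769870) + (643945/((-141 - 228)²) - 1536948/C) = (82815 - 769870) + (643945/((-141 - 228)²) - 1536948/(196 + √231)²) = -687055 + (643945/((-369)²) - 1536948/(196 + √231)²) = -687055 + (643945/136161 - 1536948/(196 + √231)²) = -93549451910/136161 - 1536948/(196 + √231)²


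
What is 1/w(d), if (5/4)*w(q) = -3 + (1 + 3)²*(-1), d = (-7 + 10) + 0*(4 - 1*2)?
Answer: -5/76 ≈ -0.065789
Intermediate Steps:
d = 3 (d = 3 + 0*(4 - 2) = 3 + 0*2 = 3 + 0 = 3)
w(q) = -76/5 (w(q) = 4*(-3 + (1 + 3)²*(-1))/5 = 4*(-3 + 4²*(-1))/5 = 4*(-3 + 16*(-1))/5 = 4*(-3 - 16)/5 = (⅘)*(-19) = -76/5)
1/w(d) = 1/(-76/5) = -5/76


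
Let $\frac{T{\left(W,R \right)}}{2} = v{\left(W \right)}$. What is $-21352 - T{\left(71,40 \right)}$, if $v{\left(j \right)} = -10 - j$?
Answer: $-21190$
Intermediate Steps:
$T{\left(W,R \right)} = -20 - 2 W$ ($T{\left(W,R \right)} = 2 \left(-10 - W\right) = -20 - 2 W$)
$-21352 - T{\left(71,40 \right)} = -21352 - \left(-20 - 142\right) = -21352 - -162 = -21352 + 162 = -21190$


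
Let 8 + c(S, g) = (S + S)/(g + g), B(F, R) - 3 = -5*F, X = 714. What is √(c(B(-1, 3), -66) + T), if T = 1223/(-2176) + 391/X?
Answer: 5*I*√1284733758/62832 ≈ 2.8523*I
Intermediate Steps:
B(F, R) = 3 - 5*F
T = -659/45696 (T = 1223/(-2176) + 391/714 = 1223*(-1/2176) + 391*(1/714) = -1223/2176 + 23/42 = -659/45696 ≈ -0.014421)
c(S, g) = -8 + S/g (c(S, g) = -8 + (S + S)/(g + g) = -8 + (2*S)/((2*g)) = -8 + (2*S)*(1/(2*g)) = -8 + S/g)
√(c(B(-1, 3), -66) + T) = √((-8 + (3 - 5*(-1))/(-66)) - 659/45696) = √((-8 + (3 + 5)*(-1/66)) - 659/45696) = √((-8 + 8*(-1/66)) - 659/45696) = √((-8 - 4/33) - 659/45696) = √(-268/33 - 659/45696) = √(-4089425/502656) = 5*I*√1284733758/62832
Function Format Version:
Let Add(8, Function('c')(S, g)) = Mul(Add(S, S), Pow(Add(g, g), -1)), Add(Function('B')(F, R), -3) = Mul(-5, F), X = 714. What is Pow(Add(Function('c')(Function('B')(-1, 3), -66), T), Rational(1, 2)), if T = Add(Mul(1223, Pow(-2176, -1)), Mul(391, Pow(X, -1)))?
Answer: Mul(Rational(5, 62832), I, Pow(1284733758, Rational(1, 2))) ≈ Mul(2.8523, I)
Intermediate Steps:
Function('B')(F, R) = Add(3, Mul(-5, F))
T = Rational(-659, 45696) (T = Add(Mul(1223, Pow(-2176, -1)), Mul(391, Pow(714, -1))) = Add(Mul(1223, Rational(-1, 2176)), Mul(391, Rational(1, 714))) = Add(Rational(-1223, 2176), Rational(23, 42)) = Rational(-659, 45696) ≈ -0.014421)
Function('c')(S, g) = Add(-8, Mul(S, Pow(g, -1))) (Function('c')(S, g) = Add(-8, Mul(Add(S, S), Pow(Add(g, g), -1))) = Add(-8, Mul(Mul(2, S), Pow(Mul(2, g), -1))) = Add(-8, Mul(Mul(2, S), Mul(Rational(1, 2), Pow(g, -1)))) = Add(-8, Mul(S, Pow(g, -1))))
Pow(Add(Function('c')(Function('B')(-1, 3), -66), T), Rational(1, 2)) = Pow(Add(Add(-8, Mul(Add(3, Mul(-5, -1)), Pow(-66, -1))), Rational(-659, 45696)), Rational(1, 2)) = Pow(Add(Add(-8, Mul(Add(3, 5), Rational(-1, 66))), Rational(-659, 45696)), Rational(1, 2)) = Pow(Add(Add(-8, Mul(8, Rational(-1, 66))), Rational(-659, 45696)), Rational(1, 2)) = Pow(Add(Add(-8, Rational(-4, 33)), Rational(-659, 45696)), Rational(1, 2)) = Pow(Add(Rational(-268, 33), Rational(-659, 45696)), Rational(1, 2)) = Pow(Rational(-4089425, 502656), Rational(1, 2)) = Mul(Rational(5, 62832), I, Pow(1284733758, Rational(1, 2)))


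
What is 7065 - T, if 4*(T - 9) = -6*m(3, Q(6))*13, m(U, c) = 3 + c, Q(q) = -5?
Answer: 7017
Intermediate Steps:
T = 48 (T = 9 + (-6*(3 - 5)*13)/4 = 9 + (-6*(-2)*13)/4 = 9 + (12*13)/4 = 9 + (¼)*156 = 9 + 39 = 48)
7065 - T = 7065 - 1*48 = 7065 - 48 = 7017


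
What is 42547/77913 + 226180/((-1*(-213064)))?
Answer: 6671899087/4150113858 ≈ 1.6076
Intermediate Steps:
42547/77913 + 226180/((-1*(-213064))) = 42547*(1/77913) + 226180/213064 = 42547/77913 + 226180*(1/213064) = 42547/77913 + 56545/53266 = 6671899087/4150113858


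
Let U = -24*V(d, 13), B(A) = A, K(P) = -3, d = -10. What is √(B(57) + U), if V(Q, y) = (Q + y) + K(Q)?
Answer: √57 ≈ 7.5498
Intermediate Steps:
V(Q, y) = -3 + Q + y (V(Q, y) = (Q + y) - 3 = -3 + Q + y)
U = 0 (U = -24*(-3 - 10 + 13) = -24*0 = 0)
√(B(57) + U) = √(57 + 0) = √57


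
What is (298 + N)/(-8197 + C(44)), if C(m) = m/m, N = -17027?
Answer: 16729/8196 ≈ 2.0411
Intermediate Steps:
C(m) = 1
(298 + N)/(-8197 + C(44)) = (298 - 17027)/(-8197 + 1) = -16729/(-8196) = -16729*(-1/8196) = 16729/8196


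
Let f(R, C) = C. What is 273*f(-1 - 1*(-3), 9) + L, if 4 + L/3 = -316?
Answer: 1497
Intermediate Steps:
L = -960 (L = -12 + 3*(-316) = -12 - 948 = -960)
273*f(-1 - 1*(-3), 9) + L = 273*9 - 960 = 2457 - 960 = 1497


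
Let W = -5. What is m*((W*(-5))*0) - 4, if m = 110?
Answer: -4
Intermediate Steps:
m*((W*(-5))*0) - 4 = 110*(-5*(-5)*0) - 4 = 110*(25*0) - 4 = 110*0 - 4 = 0 - 4 = -4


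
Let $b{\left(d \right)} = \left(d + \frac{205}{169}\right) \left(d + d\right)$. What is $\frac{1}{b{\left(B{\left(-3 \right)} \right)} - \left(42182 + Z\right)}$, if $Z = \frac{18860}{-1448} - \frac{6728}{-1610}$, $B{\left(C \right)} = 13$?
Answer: $- \frac{3788330}{158365890929} \approx -2.3921 \cdot 10^{-5}$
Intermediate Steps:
$b{\left(d \right)} = 2 d \left(\frac{205}{169} + d\right)$ ($b{\left(d \right)} = \left(d + 205 \cdot \frac{1}{169}\right) 2 d = \left(d + \frac{205}{169}\right) 2 d = \left(\frac{205}{169} + d\right) 2 d = 2 d \left(\frac{205}{169} + d\right)$)
$Z = - \frac{2577807}{291410}$ ($Z = 18860 \left(- \frac{1}{1448}\right) - - \frac{3364}{805} = - \frac{4715}{362} + \frac{3364}{805} = - \frac{2577807}{291410} \approx -8.846$)
$\frac{1}{b{\left(B{\left(-3 \right)} \right)} - \left(42182 + Z\right)} = \frac{1}{\frac{2}{169} \cdot 13 \left(205 + 169 \cdot 13\right) - \frac{12289678813}{291410}} = \frac{1}{\frac{2}{169} \cdot 13 \left(205 + 2197\right) + \left(-42182 + \frac{2577807}{291410}\right)} = \frac{1}{\frac{2}{169} \cdot 13 \cdot 2402 - \frac{12289678813}{291410}} = \frac{1}{\frac{4804}{13} - \frac{12289678813}{291410}} = \frac{1}{- \frac{158365890929}{3788330}} = - \frac{3788330}{158365890929}$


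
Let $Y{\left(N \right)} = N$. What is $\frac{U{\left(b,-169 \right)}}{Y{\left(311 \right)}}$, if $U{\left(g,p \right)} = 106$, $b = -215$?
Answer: $\frac{106}{311} \approx 0.34084$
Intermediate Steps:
$\frac{U{\left(b,-169 \right)}}{Y{\left(311 \right)}} = \frac{106}{311}$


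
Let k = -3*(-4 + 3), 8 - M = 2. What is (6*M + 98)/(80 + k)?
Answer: 134/83 ≈ 1.6145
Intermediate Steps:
M = 6 (M = 8 - 1*2 = 8 - 2 = 6)
k = 3 (k = -3*(-1) = 3)
(6*M + 98)/(80 + k) = (6*6 + 98)/(80 + 3) = (36 + 98)/83 = (1/83)*134 = 134/83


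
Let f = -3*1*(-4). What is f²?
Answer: 144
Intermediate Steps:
f = 12 (f = -3*(-4) = 12)
f² = 12² = 144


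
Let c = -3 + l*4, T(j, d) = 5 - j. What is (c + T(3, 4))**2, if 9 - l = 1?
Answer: 961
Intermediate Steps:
l = 8 (l = 9 - 1*1 = 9 - 1 = 8)
c = 29 (c = -3 + 8*4 = -3 + 32 = 29)
(c + T(3, 4))**2 = (29 + (5 - 1*3))**2 = (29 + (5 - 3))**2 = (29 + 2)**2 = 31**2 = 961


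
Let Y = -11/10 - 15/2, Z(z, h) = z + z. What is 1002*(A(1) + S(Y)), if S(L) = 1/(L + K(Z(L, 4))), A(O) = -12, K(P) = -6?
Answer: -882762/73 ≈ -12093.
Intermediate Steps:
Z(z, h) = 2*z
Y = -43/5 (Y = -11*1/10 - 15*1/2 = -11/10 - 15/2 = -43/5 ≈ -8.6000)
S(L) = 1/(-6 + L) (S(L) = 1/(L - 6) = 1/(-6 + L))
1002*(A(1) + S(Y)) = 1002*(-12 + 1/(-6 - 43/5)) = 1002*(-12 + 1/(-73/5)) = 1002*(-12 - 5/73) = 1002*(-881/73) = -882762/73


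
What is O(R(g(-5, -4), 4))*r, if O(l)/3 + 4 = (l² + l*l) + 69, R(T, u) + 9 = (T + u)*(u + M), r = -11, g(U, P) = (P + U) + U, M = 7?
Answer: -936771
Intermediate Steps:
g(U, P) = P + 2*U
R(T, u) = -9 + (7 + u)*(T + u) (R(T, u) = -9 + (T + u)*(u + 7) = -9 + (T + u)*(7 + u) = -9 + (7 + u)*(T + u))
O(l) = 195 + 6*l² (O(l) = -12 + 3*((l² + l*l) + 69) = -12 + 3*((l² + l²) + 69) = -12 + 3*(2*l² + 69) = -12 + 3*(69 + 2*l²) = -12 + (207 + 6*l²) = 195 + 6*l²)
O(R(g(-5, -4), 4))*r = (195 + 6*(-9 + 4² + 7*(-4 + 2*(-5)) + 7*4 + (-4 + 2*(-5))*4)²)*(-11) = (195 + 6*(-9 + 16 + 7*(-4 - 10) + 28 + (-4 - 10)*4)²)*(-11) = (195 + 6*(-9 + 16 + 7*(-14) + 28 - 14*4)²)*(-11) = (195 + 6*(-9 + 16 - 98 + 28 - 56)²)*(-11) = (195 + 6*(-119)²)*(-11) = (195 + 6*14161)*(-11) = (195 + 84966)*(-11) = 85161*(-11) = -936771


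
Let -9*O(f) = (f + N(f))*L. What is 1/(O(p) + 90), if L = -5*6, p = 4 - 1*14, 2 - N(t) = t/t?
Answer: 1/60 ≈ 0.016667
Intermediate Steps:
N(t) = 1 (N(t) = 2 - t/t = 2 - 1*1 = 2 - 1 = 1)
p = -10 (p = 4 - 14 = -10)
L = -30
O(f) = 10/3 + 10*f/3 (O(f) = -(f + 1)*(-30)/9 = -(1 + f)*(-30)/9 = -(-30 - 30*f)/9 = 10/3 + 10*f/3)
1/(O(p) + 90) = 1/((10/3 + (10/3)*(-10)) + 90) = 1/((10/3 - 100/3) + 90) = 1/(-30 + 90) = 1/60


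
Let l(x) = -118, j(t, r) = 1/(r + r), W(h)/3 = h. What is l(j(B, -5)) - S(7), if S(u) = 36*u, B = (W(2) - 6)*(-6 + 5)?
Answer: -370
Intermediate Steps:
W(h) = 3*h
B = 0 (B = (3*2 - 6)*(-6 + 5) = (6 - 6)*(-1) = 0*(-1) = 0)
j(t, r) = 1/(2*r)
l(j(B, -5)) - S(7) = -118 - 36*7 = -118 - 1*252 = -118 - 252 = -370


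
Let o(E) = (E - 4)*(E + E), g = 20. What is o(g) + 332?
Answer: 972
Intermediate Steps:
o(E) = 2*E*(-4 + E) (o(E) = (-4 + E)*(2*E) = 2*E*(-4 + E))
o(g) + 332 = 2*20*(-4 + 20) + 332 = 2*20*16 + 332 = 640 + 332 = 972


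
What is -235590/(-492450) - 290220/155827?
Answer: -505750267/365414315 ≈ -1.3840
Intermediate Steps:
-235590/(-492450) - 290220/155827 = -235590*(-1/492450) - 290220*1/155827 = 7853/16415 - 41460/22261 = -505750267/365414315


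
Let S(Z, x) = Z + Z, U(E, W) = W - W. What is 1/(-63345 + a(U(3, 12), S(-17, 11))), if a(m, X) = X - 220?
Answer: -1/63599 ≈ -1.5724e-5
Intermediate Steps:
U(E, W) = 0
S(Z, x) = 2*Z
a(m, X) = -220 + X
1/(-63345 + a(U(3, 12), S(-17, 11))) = 1/(-63345 + (-220 + 2*(-17))) = 1/(-63345 + (-220 - 34)) = 1/(-63345 - 254) = 1/(-63599) = -1/63599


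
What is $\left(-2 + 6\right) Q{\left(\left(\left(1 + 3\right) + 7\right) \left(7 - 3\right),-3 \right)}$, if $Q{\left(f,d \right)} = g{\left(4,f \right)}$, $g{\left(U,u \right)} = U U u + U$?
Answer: $2832$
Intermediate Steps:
$g{\left(U,u \right)} = U + u U^{2}$ ($g{\left(U,u \right)} = U^{2} u + U = u U^{2} + U = U + u U^{2}$)
$Q{\left(f,d \right)} = 4 + 16 f$ ($Q{\left(f,d \right)} = 4 \left(1 + 4 f\right) = 4 + 16 f$)
$\left(-2 + 6\right) Q{\left(\left(\left(1 + 3\right) + 7\right) \left(7 - 3\right),-3 \right)} = \left(-2 + 6\right) \left(4 + 16 \left(\left(1 + 3\right) + 7\right) \left(7 - 3\right)\right) = 4 \left(4 + 16 \left(4 + 7\right) 4\right) = 4 \left(4 + 16 \cdot 11 \cdot 4\right) = 4 \left(4 + 16 \cdot 44\right) = 4 \left(4 + 704\right) = 4 \cdot 708 = 2832$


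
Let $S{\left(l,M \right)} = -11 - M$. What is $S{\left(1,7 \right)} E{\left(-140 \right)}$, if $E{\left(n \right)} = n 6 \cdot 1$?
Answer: $15120$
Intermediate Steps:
$E{\left(n \right)} = 6 n$ ($E{\left(n \right)} = 6 n 1 = 6 n$)
$S{\left(1,7 \right)} E{\left(-140 \right)} = \left(-11 - 7\right) 6 \left(-140\right) = \left(-11 - 7\right) \left(-840\right) = \left(-18\right) \left(-840\right) = 15120$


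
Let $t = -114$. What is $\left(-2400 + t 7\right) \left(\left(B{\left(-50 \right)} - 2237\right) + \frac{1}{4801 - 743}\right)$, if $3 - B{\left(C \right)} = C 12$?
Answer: $\frac{10602602829}{2029} \approx 5.2255 \cdot 10^{6}$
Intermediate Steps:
$B{\left(C \right)} = 3 - 12 C$ ($B{\left(C \right)} = 3 - C 12 = 3 - 12 C$)
$\left(-2400 + t 7\right) \left(\left(B{\left(-50 \right)} - 2237\right) + \frac{1}{4801 - 743}\right) = \left(-2400 - 798\right) \left(\left(\left(3 - -600\right) - 2237\right) + \frac{1}{4801 - 743}\right) = \left(-2400 - 798\right) \left(\left(\left(3 + 600\right) - 2237\right) + \frac{1}{4058}\right) = - 3198 \left(\left(603 - 2237\right) + \frac{1}{4058}\right) = - 3198 \left(-1634 + \frac{1}{4058}\right) = \left(-3198\right) \left(- \frac{6630771}{4058}\right) = \frac{10602602829}{2029}$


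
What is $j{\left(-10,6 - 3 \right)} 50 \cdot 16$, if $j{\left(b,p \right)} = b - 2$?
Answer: $-9600$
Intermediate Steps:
$j{\left(b,p \right)} = -2 + b$
$j{\left(-10,6 - 3 \right)} 50 \cdot 16 = \left(-2 - 10\right) 50 \cdot 16 = \left(-12\right) 50 \cdot 16 = \left(-600\right) 16 = -9600$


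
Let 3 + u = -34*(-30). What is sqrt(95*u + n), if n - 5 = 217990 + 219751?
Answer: 731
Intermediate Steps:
u = 1017 (u = -3 - 34*(-30) = -3 + 1020 = 1017)
n = 437746 (n = 5 + (217990 + 219751) = 5 + 437741 = 437746)
sqrt(95*u + n) = sqrt(95*1017 + 437746) = sqrt(96615 + 437746) = sqrt(534361) = 731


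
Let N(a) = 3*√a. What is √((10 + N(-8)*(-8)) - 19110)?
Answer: 2*√(-4775 - 12*I*√2) ≈ 0.24559 - 138.2*I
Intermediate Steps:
√((10 + N(-8)*(-8)) - 19110) = √((10 + (3*√(-8))*(-8)) - 19110) = √((10 + (3*(2*I*√2))*(-8)) - 19110) = √((10 + (6*I*√2)*(-8)) - 19110) = √((10 - 48*I*√2) - 19110) = √(-19100 - 48*I*√2)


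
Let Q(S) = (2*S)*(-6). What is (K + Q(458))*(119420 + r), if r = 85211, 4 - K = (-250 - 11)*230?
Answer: 11160165478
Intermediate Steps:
K = 60034 (K = 4 - (-250 - 11)*230 = 4 - (-261)*230 = 4 - 1*(-60030) = 4 + 60030 = 60034)
Q(S) = -12*S
(K + Q(458))*(119420 + r) = (60034 - 12*458)*(119420 + 85211) = (60034 - 5496)*204631 = 54538*204631 = 11160165478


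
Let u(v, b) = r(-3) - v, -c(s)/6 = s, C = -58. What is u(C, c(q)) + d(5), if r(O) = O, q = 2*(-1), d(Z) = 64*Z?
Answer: 375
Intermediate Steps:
q = -2
c(s) = -6*s
u(v, b) = -3 - v
u(C, c(q)) + d(5) = (-3 - 1*(-58)) + 64*5 = (-3 + 58) + 320 = 55 + 320 = 375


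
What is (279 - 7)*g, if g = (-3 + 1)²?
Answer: 1088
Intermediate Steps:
g = 4 (g = (-2)² = 4)
(279 - 7)*g = (279 - 7)*4 = 272*4 = 1088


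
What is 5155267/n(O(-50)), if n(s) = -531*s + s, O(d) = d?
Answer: 5155267/26500 ≈ 194.54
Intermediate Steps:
n(s) = -530*s
5155267/n(O(-50)) = 5155267/((-530*(-50))) = 5155267/26500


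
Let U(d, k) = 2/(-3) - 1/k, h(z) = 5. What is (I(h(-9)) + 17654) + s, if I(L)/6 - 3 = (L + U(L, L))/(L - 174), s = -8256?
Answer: 7956396/845 ≈ 9415.9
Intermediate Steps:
U(d, k) = -2/3 - 1/k (U(d, k) = 2*(-1/3) - 1/k = -2/3 - 1/k)
I(L) = 18 + 6*(-2/3 + L - 1/L)/(-174 + L) (I(L) = 18 + 6*((L + (-2/3 - 1/L))/(L - 174)) = 18 + 6*((-2/3 + L - 1/L)/(-174 + L)) = 18 + 6*(-2/3 + L - 1/L)/(-174 + L))
(I(h(-9)) + 17654) + s = (2*(-3 - 1568*5 + 12*5**2)/(5*(-174 + 5)) + 17654) - 8256 = (2*(1/5)*(-3 - 7840 + 12*25)/(-169) + 17654) - 8256 = (2*(1/5)*(-1/169)*(-3 - 7840 + 300) + 17654) - 8256 = (2*(1/5)*(-1/169)*(-7543) + 17654) - 8256 = (15086/845 + 17654) - 8256 = 14932716/845 - 8256 = 7956396/845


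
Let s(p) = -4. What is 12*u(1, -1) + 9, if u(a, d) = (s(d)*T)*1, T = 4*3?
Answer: -567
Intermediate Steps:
T = 12
u(a, d) = -48 (u(a, d) = -4*12*1 = -48*1 = -48)
12*u(1, -1) + 9 = 12*(-48) + 9 = -576 + 9 = -567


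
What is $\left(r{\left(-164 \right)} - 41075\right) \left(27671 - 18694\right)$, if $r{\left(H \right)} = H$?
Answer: $-370202503$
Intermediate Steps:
$\left(r{\left(-164 \right)} - 41075\right) \left(27671 - 18694\right) = \left(-164 - 41075\right) \left(27671 - 18694\right) = \left(-41239\right) 8977 = -370202503$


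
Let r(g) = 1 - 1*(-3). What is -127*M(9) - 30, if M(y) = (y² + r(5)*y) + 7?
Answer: -15778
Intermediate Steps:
r(g) = 4 (r(g) = 1 + 3 = 4)
M(y) = 7 + y² + 4*y (M(y) = (y² + 4*y) + 7 = 7 + y² + 4*y)
-127*M(9) - 30 = -127*(7 + 9² + 4*9) - 30 = -127*(7 + 81 + 36) - 30 = -127*124 - 30 = -15748 - 30 = -15778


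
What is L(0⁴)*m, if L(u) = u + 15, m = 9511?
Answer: 142665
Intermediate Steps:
L(u) = 15 + u
L(0⁴)*m = (15 + 0⁴)*9511 = (15 + 0)*9511 = 15*9511 = 142665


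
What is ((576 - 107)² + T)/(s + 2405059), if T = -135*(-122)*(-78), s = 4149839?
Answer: -1064699/6554898 ≈ -0.16243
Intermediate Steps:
T = -1284660 (T = 16470*(-78) = -1284660)
((576 - 107)² + T)/(s + 2405059) = ((576 - 107)² - 1284660)/(4149839 + 2405059) = (469² - 1284660)/6554898 = (219961 - 1284660)*(1/6554898) = -1064699*1/6554898 = -1064699/6554898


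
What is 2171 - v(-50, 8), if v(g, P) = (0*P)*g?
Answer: 2171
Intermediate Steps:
v(g, P) = 0 (v(g, P) = 0*g = 0)
2171 - v(-50, 8) = 2171 - 1*0 = 2171 + 0 = 2171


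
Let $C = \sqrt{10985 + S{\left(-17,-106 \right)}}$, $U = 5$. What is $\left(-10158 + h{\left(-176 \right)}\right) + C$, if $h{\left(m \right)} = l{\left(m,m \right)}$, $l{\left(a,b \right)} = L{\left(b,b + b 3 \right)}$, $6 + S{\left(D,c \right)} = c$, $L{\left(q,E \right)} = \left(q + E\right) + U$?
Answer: $-11033 + \sqrt{10873} \approx -10929.0$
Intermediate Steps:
$L{\left(q,E \right)} = 5 + E + q$ ($L{\left(q,E \right)} = \left(q + E\right) + 5 = \left(E + q\right) + 5 = 5 + E + q$)
$S{\left(D,c \right)} = -6 + c$
$l{\left(a,b \right)} = 5 + 5 b$ ($l{\left(a,b \right)} = 5 + \left(b + b 3\right) + b = 5 + \left(b + 3 b\right) + b = 5 + 4 b + b = 5 + 5 b$)
$C = \sqrt{10873}$ ($C = \sqrt{10985 - 112} = \sqrt{10873} \approx 104.27$)
$h{\left(m \right)} = 5 + 5 m$
$\left(-10158 + h{\left(-176 \right)}\right) + C = \left(-10158 + \left(5 + 5 \left(-176\right)\right)\right) + \sqrt{10873} = \left(-10158 + \left(5 - 880\right)\right) + \sqrt{10873} = \left(-10158 - 875\right) + \sqrt{10873} = -11033 + \sqrt{10873}$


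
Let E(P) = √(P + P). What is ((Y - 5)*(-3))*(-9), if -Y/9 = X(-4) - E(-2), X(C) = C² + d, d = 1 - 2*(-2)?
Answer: -5238 + 486*I ≈ -5238.0 + 486.0*I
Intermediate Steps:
d = 5 (d = 1 + 4 = 5)
E(P) = √2*√P (E(P) = √(2*P) = √2*√P)
X(C) = 5 + C² (X(C) = C² + 5 = 5 + C²)
Y = -189 + 18*I (Y = -9*((5 + (-4)²) - √2*√(-2)) = -9*((5 + 16) - √2*I*√2) = -9*(21 - 2*I) = -189 + 18*I ≈ -189.0 + 18.0*I)
((Y - 5)*(-3))*(-9) = (((-189 + 18*I) - 5)*(-3))*(-9) = ((-194 + 18*I)*(-3))*(-9) = (582 - 54*I)*(-9) = -5238 + 486*I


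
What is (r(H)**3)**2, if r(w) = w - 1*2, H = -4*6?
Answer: 308915776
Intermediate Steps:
H = -24
r(w) = -2 + w (r(w) = w - 2 = -2 + w)
(r(H)**3)**2 = ((-2 - 24)**3)**2 = ((-26)**3)**2 = (-17576)**2 = 308915776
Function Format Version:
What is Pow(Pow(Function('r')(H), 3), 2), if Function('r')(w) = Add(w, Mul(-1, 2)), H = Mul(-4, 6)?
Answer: 308915776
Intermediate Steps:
H = -24
Function('r')(w) = Add(-2, w) (Function('r')(w) = Add(w, -2) = Add(-2, w))
Pow(Pow(Function('r')(H), 3), 2) = Pow(Pow(Add(-2, -24), 3), 2) = Pow(Pow(-26, 3), 2) = Pow(-17576, 2) = 308915776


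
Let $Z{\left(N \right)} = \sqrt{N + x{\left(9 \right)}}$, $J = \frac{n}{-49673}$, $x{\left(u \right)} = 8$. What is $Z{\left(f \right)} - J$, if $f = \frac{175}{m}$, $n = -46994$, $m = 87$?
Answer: $- \frac{46994}{49673} + \frac{\sqrt{75777}}{87} \approx 2.218$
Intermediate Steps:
$f = \frac{175}{87} \approx 2.0115$
$J = \frac{46994}{49673}$ ($J = - \frac{46994}{-49673} = \left(-46994\right) \left(- \frac{1}{49673}\right) = \frac{46994}{49673} \approx 0.94607$)
$Z{\left(N \right)} = \sqrt{8 + N}$ ($Z{\left(N \right)} = \sqrt{N + 8} = \sqrt{8 + N}$)
$Z{\left(f \right)} - J = \sqrt{8 + \frac{175}{87}} - \frac{46994}{49673} = \sqrt{\frac{871}{87}} - \frac{46994}{49673} = \frac{\sqrt{75777}}{87} - \frac{46994}{49673} = - \frac{46994}{49673} + \frac{\sqrt{75777}}{87}$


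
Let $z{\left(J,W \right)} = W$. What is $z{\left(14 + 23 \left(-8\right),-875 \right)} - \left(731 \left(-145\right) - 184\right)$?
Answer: $105304$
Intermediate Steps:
$z{\left(14 + 23 \left(-8\right),-875 \right)} - \left(731 \left(-145\right) - 184\right) = -875 - \left(731 \left(-145\right) - 184\right) = -875 - \left(-105995 - 184\right) = -875 - -106179 = -875 + 106179 = 105304$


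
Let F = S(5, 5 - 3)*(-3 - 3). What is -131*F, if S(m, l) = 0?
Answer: 0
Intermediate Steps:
F = 0 (F = 0*(-3 - 3) = 0*(-6) = 0)
-131*F = -131*0 = 0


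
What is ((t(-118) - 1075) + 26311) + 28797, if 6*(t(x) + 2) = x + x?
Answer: 161975/3 ≈ 53992.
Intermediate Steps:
t(x) = -2 + x/3 (t(x) = -2 + (x + x)/6 = -2 + (2*x)/6 = -2 + x/3)
((t(-118) - 1075) + 26311) + 28797 = (((-2 + (⅓)*(-118)) - 1075) + 26311) + 28797 = (((-2 - 118/3) - 1075) + 26311) + 28797 = ((-124/3 - 1075) + 26311) + 28797 = (-3349/3 + 26311) + 28797 = 75584/3 + 28797 = 161975/3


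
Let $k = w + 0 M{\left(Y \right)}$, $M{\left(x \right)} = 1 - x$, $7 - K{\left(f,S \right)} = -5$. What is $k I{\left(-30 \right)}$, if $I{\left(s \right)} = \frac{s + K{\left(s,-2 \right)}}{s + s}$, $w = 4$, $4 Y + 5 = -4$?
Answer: $\frac{6}{5} \approx 1.2$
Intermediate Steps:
$Y = - \frac{9}{4}$ ($Y = - \frac{5}{4} + \frac{1}{4} \left(-4\right) = - \frac{5}{4} - 1 = - \frac{9}{4} \approx -2.25$)
$K{\left(f,S \right)} = 12$ ($K{\left(f,S \right)} = 7 - -5 = 7 + 5 = 12$)
$k = 4$ ($k = 4 + 0 \left(1 - - \frac{9}{4}\right) = 4 + 0 \left(1 + \frac{9}{4}\right) = 4 + 0 \cdot \frac{13}{4} = 4 + 0 = 4$)
$I{\left(s \right)} = \frac{12 + s}{2 s}$ ($I{\left(s \right)} = \frac{s + 12}{s + s} = \frac{12 + s}{2 s}$)
$k I{\left(-30 \right)} = 4 \frac{12 - 30}{2 \left(-30\right)} = 4 \cdot \frac{1}{2} \left(- \frac{1}{30}\right) \left(-18\right) = 4 \cdot \frac{3}{10} = \frac{6}{5}$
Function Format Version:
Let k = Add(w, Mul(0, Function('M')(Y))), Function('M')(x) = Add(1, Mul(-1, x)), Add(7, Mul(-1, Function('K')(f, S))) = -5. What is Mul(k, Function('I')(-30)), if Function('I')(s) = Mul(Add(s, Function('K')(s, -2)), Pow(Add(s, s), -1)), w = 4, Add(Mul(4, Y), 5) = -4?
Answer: Rational(6, 5) ≈ 1.2000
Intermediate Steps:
Y = Rational(-9, 4) (Y = Add(Rational(-5, 4), Mul(Rational(1, 4), -4)) = Add(Rational(-5, 4), -1) = Rational(-9, 4) ≈ -2.2500)
Function('K')(f, S) = 12 (Function('K')(f, S) = Add(7, Mul(-1, -5)) = Add(7, 5) = 12)
k = 4 (k = Add(4, Mul(0, Add(1, Mul(-1, Rational(-9, 4))))) = Add(4, Mul(0, Add(1, Rational(9, 4)))) = Add(4, Mul(0, Rational(13, 4))) = Add(4, 0) = 4)
Function('I')(s) = Mul(Rational(1, 2), Pow(s, -1), Add(12, s)) (Function('I')(s) = Mul(Add(s, 12), Pow(Add(s, s), -1)) = Mul(Add(12, s), Pow(Mul(2, s), -1)) = Mul(Add(12, s), Mul(Rational(1, 2), Pow(s, -1))) = Mul(Rational(1, 2), Pow(s, -1), Add(12, s)))
Mul(k, Function('I')(-30)) = Mul(4, Mul(Rational(1, 2), Pow(-30, -1), Add(12, -30))) = Mul(4, Mul(Rational(1, 2), Rational(-1, 30), -18)) = Mul(4, Rational(3, 10)) = Rational(6, 5)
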